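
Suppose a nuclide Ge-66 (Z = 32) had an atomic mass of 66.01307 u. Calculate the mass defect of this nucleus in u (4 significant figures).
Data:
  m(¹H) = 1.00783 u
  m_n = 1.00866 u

0.5319 u

Mass of separated nucleons = 32(1.00783) + 34(1.00866) = 32.25056 + 34.29444 = 66.54500 u
The mass defect is 66.54500 − 66.01307 = 0.53193 u.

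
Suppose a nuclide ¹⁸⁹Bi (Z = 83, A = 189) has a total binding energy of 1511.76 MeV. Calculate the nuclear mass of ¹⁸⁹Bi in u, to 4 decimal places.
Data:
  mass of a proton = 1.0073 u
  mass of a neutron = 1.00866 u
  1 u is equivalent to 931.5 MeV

188.9009 u

Mass defect = 1511.76 MeV / (931.5 MeV/u) = 1.622931 u
Constituent mass = 83(1.0073) + 106(1.00866) = 190.52386 u
Nuclear mass = 190.52386 − 1.622931 = 188.900929 u ≈ 188.9009 u (to 4 decimal places)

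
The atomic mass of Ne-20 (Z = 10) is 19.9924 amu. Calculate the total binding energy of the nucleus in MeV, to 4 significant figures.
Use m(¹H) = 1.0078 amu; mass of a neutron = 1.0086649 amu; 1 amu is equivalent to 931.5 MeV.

Mass of separated nucleons = 10(1.0078) + 10(1.0086649) = 10.0780 + 10.0866490 = 20.1646490 amu
Δm = 20.1646490 − 19.9924 = 0.1722490 amu
Binding energy = Δm·c² = 0.1722490 × 931.5 MeV/amu = 160.4499 MeV

160.4 MeV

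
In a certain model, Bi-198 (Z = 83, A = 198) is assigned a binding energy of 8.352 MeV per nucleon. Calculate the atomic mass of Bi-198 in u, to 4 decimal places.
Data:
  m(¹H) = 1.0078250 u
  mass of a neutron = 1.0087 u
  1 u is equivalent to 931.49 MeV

197.8747 u

Total binding energy = 198 × 8.352 = 1653.696 MeV
Mass defect = 1653.696 MeV / (931.49 MeV/u) = 1.775323 u
Constituent mass = 83(1.0078250) + 115(1.0087) = 199.6499750 u
Atomic mass = 199.6499750 − 1.775323 = 197.8746520 u ≈ 197.8747 u (to 4 decimal places)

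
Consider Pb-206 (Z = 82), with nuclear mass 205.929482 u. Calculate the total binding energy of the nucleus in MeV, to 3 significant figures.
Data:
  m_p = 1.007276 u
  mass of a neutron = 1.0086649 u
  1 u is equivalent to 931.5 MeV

Total constituent mass: 82 × 1.007276 + 124 × 1.0086649 = 207.6710796 u
Mass defect Δm = 207.6710796 − 205.929482 = 1.7415976 u
Converting to energy: 1.7415976 u × 931.5 MeV/u = 1622.30 MeV

1620 MeV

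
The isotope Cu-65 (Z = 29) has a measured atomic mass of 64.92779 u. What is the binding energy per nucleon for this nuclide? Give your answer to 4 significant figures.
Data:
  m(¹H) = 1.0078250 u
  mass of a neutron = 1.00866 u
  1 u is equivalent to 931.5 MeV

Mass of separated nucleons = 29(1.0078250) + 36(1.00866) = 29.2269250 + 36.31176 = 65.5386850 u
Δm = 65.5386850 − 64.92779 = 0.6108950 u
Binding energy = Δm·c² = 0.6108950 × 931.5 MeV/u = 569.049 MeV
Dividing by A = 65 gives 8.755 MeV per nucleon.

8.755 MeV/nucleon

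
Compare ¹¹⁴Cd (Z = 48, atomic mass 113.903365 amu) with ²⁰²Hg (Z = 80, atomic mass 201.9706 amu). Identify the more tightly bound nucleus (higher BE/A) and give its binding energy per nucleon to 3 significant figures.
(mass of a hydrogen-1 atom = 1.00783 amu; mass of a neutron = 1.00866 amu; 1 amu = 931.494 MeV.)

¹¹⁴Cd: Σm = 48(1.00783) + 66(1.00866) = 114.94740 amu; Δm = 1.044035 amu; E_B = 972.51 MeV; E_B/A = 8.531 MeV
²⁰²Hg: Σm = 80(1.00783) + 122(1.00866) = 203.68292 amu; Δm = 1.71232 amu; E_B = 1595.0 MeV; E_B/A = 7.896 MeV
¹¹⁴Cd has the higher binding energy per nucleon, so it is the more tightly bound nucleus.

¹¹⁴Cd; 8.53 MeV/nucleon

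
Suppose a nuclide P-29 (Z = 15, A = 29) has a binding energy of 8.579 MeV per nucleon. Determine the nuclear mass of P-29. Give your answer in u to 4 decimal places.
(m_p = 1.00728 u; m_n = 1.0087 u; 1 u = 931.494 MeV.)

28.9639 u

Total binding energy = 29 × 8.579 = 248.791 MeV
Mass defect = 248.791 MeV / (931.494 MeV/u) = 0.267088 u
Constituent mass = 15(1.00728) + 14(1.0087) = 29.23100 u
Nuclear mass = 29.23100 − 0.267088 = 28.963912 u ≈ 28.9639 u (to 4 decimal places)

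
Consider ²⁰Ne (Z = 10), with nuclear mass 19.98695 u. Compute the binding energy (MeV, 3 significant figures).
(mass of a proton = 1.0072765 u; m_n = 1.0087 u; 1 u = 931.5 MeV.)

With 10 protons and 10 neutrons (A = 20):
Σm = 10·m_p + 10·m_n = 10.0727650 + 10.0870 = 20.1597650 u
Δm = 20.1597650 − 19.98695 = 0.1728150 u
E_B = 0.1728150 × 931.5 = 160.977 MeV

161 MeV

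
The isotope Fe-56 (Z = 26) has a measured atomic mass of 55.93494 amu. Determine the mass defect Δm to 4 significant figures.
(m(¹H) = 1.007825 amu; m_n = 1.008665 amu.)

With 26 protons and 30 neutrons (A = 56):
Σm = 26·m(¹H) + 30·m_n = 26.203450 + 30.259950 = 56.463400 amu
The mass defect is 56.463400 − 55.93494 = 0.528460 amu.

0.5285 amu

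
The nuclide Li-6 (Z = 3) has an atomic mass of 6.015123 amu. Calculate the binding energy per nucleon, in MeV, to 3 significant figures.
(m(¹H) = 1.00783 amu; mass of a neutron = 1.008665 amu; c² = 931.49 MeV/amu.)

Total constituent mass: 3 × 1.00783 + 3 × 1.008665 = 6.049485 amu
Mass defect Δm = 6.049485 − 6.015123 = 0.034362 amu
Converting to energy: 0.034362 amu × 931.49 MeV/amu = 32.00786 MeV
Per nucleon: 32.00786 / 6 = 5.3346 MeV

5.33 MeV/nucleon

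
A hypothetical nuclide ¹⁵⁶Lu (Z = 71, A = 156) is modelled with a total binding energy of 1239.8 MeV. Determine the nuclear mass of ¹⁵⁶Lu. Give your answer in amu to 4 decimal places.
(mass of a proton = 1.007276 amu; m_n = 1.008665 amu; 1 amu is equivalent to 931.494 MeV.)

155.9221 amu

Mass defect = 1239.8 MeV / (931.494 MeV/amu) = 1.330980 amu
Constituent mass = 71(1.007276) + 85(1.008665) = 157.253121 amu
Nuclear mass = 157.253121 − 1.330980 = 155.922141 amu ≈ 155.9221 amu (to 4 decimal places)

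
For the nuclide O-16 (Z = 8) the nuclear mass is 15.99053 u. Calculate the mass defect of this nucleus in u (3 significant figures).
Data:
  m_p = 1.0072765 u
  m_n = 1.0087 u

0.137 u

With 8 protons and 8 neutrons (A = 16):
Mass of separated nucleons = 8(1.0072765) + 8(1.0087) = 8.0582120 + 8.0696 = 16.1278120 u
The mass defect is 16.1278120 − 15.99053 = 0.1372820 u.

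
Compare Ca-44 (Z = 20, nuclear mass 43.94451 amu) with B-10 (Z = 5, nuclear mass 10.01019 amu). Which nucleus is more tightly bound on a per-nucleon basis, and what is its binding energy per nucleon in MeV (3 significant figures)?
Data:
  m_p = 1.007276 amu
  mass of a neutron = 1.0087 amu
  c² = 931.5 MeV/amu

Ca-44; 8.68 MeV/nucleon

Ca-44: Σm = 20(1.007276) + 24(1.0087) = 44.354320 amu; Δm = 0.409810 amu; E_B = 381.74 MeV; E_B/A = 8.676 MeV
B-10: Σm = 5(1.007276) + 5(1.0087) = 10.079880 amu; Δm = 0.069690 amu; E_B = 64.916 MeV; E_B/A = 6.492 MeV
Ca-44 has the higher binding energy per nucleon, so it is the more tightly bound nucleus.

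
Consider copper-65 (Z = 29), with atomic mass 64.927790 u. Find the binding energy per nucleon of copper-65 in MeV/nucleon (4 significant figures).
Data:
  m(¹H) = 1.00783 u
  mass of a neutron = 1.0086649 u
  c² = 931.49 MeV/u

The nucleus contains 29 protons and 65 − 29 = 36 neutrons.
Σm = 29·m(¹H) + 36·m_n = 29.22707 + 36.3119364 = 65.5390064 u
Δm = 65.5390064 − 64.927790 = 0.6112164 u
Binding energy = Δm·c² = 0.6112164 × 931.49 MeV/u = 569.342 MeV
BE/A = 569.342 MeV / 65 = 8.759 MeV/nucleon

8.759 MeV/nucleon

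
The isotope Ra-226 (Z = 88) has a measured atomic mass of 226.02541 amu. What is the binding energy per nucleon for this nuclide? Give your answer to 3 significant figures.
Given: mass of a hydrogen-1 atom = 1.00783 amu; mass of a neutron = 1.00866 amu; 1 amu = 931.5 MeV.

7.66 MeV/nucleon

Total constituent mass: 88 × 1.00783 + 138 × 1.00866 = 227.88412 amu
Δm = 227.88412 − 226.02541 = 1.85871 amu
Binding energy = Δm·c² = 1.85871 × 931.5 MeV/amu = 1731.39 MeV
Dividing by A = 226 gives 7.661 MeV per nucleon.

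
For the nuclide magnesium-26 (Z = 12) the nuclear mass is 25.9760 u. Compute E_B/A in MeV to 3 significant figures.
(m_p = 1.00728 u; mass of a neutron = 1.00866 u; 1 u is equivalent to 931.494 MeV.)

8.33 MeV/nucleon

Z = 12, so N = A − Z = 26 − 12 = 14.
Σm = 12·m_p + 14·m_n = 12.08736 + 14.12124 = 26.20860 u
Mass defect Δm = 26.20860 − 25.9760 = 0.23260 u
Binding energy = Δm·c² = 0.23260 × 931.494 MeV/u = 216.666 MeV
Dividing by A = 26 gives 8.333 MeV per nucleon.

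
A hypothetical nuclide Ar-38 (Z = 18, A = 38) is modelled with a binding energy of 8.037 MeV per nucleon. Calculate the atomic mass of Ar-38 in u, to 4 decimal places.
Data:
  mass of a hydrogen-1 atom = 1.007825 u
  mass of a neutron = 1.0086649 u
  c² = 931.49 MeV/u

Total binding energy = 38 × 8.037 = 305.406 MeV
Mass defect = 305.406 MeV / (931.49 MeV/u) = 0.327868 u
Constituent mass = 18(1.007825) + 20(1.0086649) = 38.3141480 u
Atomic mass = 38.3141480 − 0.327868 = 37.9862800 u ≈ 37.9863 u (to 4 decimal places)

37.9863 u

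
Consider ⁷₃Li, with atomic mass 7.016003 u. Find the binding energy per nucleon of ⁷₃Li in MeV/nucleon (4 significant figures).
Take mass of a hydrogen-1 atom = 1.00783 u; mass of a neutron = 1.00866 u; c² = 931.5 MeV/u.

5.606 MeV/nucleon

With 3 protons and 4 neutrons (A = 7):
Total constituent mass: 3 × 1.00783 + 4 × 1.00866 = 7.05813 u
The mass defect is 7.05813 − 7.016003 = 0.042127 u.
Converting to energy: 0.042127 u × 931.5 MeV/u = 39.2413 MeV
Per nucleon: 39.2413 / 7 = 5.606 MeV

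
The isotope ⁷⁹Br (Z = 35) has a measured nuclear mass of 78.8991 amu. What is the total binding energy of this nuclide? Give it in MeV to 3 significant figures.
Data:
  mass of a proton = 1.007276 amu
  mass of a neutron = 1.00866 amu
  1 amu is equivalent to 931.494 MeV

686 MeV

Σm = 35·m_p + 44·m_n = 35.254660 + 44.38104 = 79.635700 amu
Mass defect Δm = 79.635700 − 78.8991 = 0.736600 amu
Converting to energy: 0.736600 amu × 931.494 MeV/amu = 686.138 MeV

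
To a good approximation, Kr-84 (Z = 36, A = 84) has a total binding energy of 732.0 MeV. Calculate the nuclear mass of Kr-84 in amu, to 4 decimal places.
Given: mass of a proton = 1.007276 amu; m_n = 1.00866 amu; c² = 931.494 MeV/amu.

83.8918 amu

Mass defect = 732.0 MeV / (931.494 MeV/amu) = 0.785834 amu
Constituent mass = 36(1.007276) + 48(1.00866) = 84.677616 amu
Nuclear mass = 84.677616 − 0.785834 = 83.891782 amu ≈ 83.8918 amu (to 4 decimal places)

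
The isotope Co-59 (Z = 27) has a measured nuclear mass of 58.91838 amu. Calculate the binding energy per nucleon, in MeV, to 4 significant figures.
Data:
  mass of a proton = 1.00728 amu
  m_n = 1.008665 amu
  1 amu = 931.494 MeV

8.770 MeV/nucleon

With 27 protons and 32 neutrons (A = 59):
Mass of separated nucleons = 27(1.00728) + 32(1.008665) = 27.19656 + 32.277280 = 59.473840 amu
Mass defect Δm = 59.473840 − 58.91838 = 0.555460 amu
E_B = 0.555460 × 931.494 = 517.408 MeV
BE/A = 517.408 MeV / 59 = 8.770 MeV/nucleon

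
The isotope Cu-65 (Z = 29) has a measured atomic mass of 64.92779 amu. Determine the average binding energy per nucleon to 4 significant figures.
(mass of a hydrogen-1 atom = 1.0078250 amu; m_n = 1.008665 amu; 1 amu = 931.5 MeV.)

With 29 protons and 36 neutrons (A = 65):
Mass of separated nucleons = 29(1.0078250) + 36(1.008665) = 29.2269250 + 36.311940 = 65.5388650 amu
Δm = 65.5388650 − 64.92779 = 0.6110750 amu
E_B = 0.6110750 × 931.5 = 569.216 MeV
BE/A = 569.216 MeV / 65 = 8.757 MeV/nucleon

8.757 MeV/nucleon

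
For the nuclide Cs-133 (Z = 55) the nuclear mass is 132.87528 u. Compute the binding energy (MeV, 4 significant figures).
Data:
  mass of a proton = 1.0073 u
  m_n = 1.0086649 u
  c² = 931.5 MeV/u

Z = 55, so N = A − Z = 133 − 55 = 78.
Total constituent mass: 55 × 1.0073 + 78 × 1.0086649 = 134.0773622 u
Δm = 134.0773622 − 132.87528 = 1.2020822 u
Binding energy = Δm·c² = 1.2020822 × 931.5 MeV/u = 1119.74 MeV

1120 MeV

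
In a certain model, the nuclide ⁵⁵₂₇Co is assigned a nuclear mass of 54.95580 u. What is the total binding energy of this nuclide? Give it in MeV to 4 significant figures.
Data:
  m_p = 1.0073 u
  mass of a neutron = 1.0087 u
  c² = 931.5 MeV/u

With 27 protons and 28 neutrons (A = 55):
Σm = 27·m_p + 28·m_n = 27.1971 + 28.2436 = 55.4407 u
The mass defect is 55.4407 − 54.95580 = 0.48490 u.
Binding energy = Δm·c² = 0.48490 × 931.5 MeV/u = 451.684 MeV

451.7 MeV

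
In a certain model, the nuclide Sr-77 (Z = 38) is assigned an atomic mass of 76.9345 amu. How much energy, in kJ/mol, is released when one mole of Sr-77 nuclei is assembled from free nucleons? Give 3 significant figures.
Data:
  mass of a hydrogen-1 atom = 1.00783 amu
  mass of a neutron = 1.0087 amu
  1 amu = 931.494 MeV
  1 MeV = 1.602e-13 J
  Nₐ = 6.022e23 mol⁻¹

With 38 protons and 39 neutrons (A = 77):
Total constituent mass: 38 × 1.00783 + 39 × 1.0087 = 77.63684 amu
Δm = 77.63684 − 76.9345 = 0.70234 amu
Binding energy = Δm·c² = 0.70234 × 931.494 MeV/amu = 654.225 MeV
Per nucleus in joules: 654.225 MeV × 1.602e-13 J/MeV = 1.0481e-10 J
Per mole: 1.0481e-10 J × 6.022e23 mol⁻¹ = 6.3117e+13 J/mol

6.31e+10 kJ/mol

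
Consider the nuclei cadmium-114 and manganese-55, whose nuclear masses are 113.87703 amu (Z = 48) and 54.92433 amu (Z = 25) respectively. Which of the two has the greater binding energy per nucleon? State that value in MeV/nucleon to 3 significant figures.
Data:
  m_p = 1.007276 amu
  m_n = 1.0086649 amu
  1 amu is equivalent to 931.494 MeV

manganese-55; 8.76 MeV/nucleon

cadmium-114: Σm = 48(1.007276) + 66(1.0086649) = 114.9211314 amu; Δm = 1.0441014 amu; E_B = 972.57 MeV; E_B/A = 8.531 MeV
manganese-55: Σm = 25(1.007276) + 30(1.0086649) = 55.4418470 amu; Δm = 0.5175170 amu; E_B = 482.064 MeV; E_B/A = 8.7648 MeV
manganese-55 has the higher binding energy per nucleon, so it is the more tightly bound nucleus.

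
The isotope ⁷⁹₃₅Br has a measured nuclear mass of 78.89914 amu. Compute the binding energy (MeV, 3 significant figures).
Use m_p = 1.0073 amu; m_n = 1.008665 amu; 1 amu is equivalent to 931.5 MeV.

687 MeV

Z = 35, so N = A − Z = 79 − 35 = 44.
Total constituent mass: 35 × 1.0073 + 44 × 1.008665 = 79.636760 amu
Δm = 79.636760 − 78.89914 = 0.737620 amu
Binding energy = Δm·c² = 0.737620 × 931.5 MeV/amu = 687.093 MeV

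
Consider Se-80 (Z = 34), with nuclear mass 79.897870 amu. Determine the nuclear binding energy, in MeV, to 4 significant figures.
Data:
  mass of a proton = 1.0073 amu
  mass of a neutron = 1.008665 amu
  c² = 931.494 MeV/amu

Σm = 34·m_p + 46·m_n = 34.2482 + 46.398590 = 80.646790 amu
Mass defect Δm = 80.646790 − 79.897870 = 0.748920 amu
Converting to energy: 0.748920 amu × 931.494 MeV/amu = 697.614 MeV

697.6 MeV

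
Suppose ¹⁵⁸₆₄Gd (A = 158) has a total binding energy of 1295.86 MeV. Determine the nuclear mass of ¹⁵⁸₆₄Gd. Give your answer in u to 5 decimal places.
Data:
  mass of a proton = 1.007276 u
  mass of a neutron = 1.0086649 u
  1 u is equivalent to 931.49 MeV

Mass defect = 1295.86 MeV / (931.49 MeV/u) = 1.3911690 u
Constituent mass = 64(1.007276) + 94(1.0086649) = 159.2801646 u
Nuclear mass = 159.2801646 − 1.3911690 = 157.8889956 u ≈ 157.88900 u (to 5 decimal places)

157.88900 u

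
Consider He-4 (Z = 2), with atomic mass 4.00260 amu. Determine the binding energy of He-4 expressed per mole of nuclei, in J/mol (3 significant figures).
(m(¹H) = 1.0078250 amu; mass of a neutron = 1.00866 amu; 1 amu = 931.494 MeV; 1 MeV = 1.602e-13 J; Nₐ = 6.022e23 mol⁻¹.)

2.73e+12 J/mol

Total constituent mass: 2 × 1.0078250 + 2 × 1.00866 = 4.0329700 amu
Mass defect Δm = 4.0329700 − 4.00260 = 0.0303700 amu
E_B = 0.0303700 × 931.494 = 28.2895 MeV
Per nucleus in joules: 28.2895 MeV × 1.602e-13 J/MeV = 4.5320e-12 J
Per mole: 4.5320e-12 J × 6.022e23 mol⁻¹ = 2.7292e+12 J/mol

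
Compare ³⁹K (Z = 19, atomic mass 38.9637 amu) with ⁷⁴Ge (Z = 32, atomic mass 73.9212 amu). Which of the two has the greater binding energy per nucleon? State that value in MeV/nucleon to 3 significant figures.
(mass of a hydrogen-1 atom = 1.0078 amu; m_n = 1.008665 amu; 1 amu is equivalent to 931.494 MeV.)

³⁹K: Σm = 19(1.0078) + 20(1.008665) = 39.321500 amu; Δm = 0.357800 amu; E_B = 333.29 MeV; E_B/A = 8.546 MeV
⁷⁴Ge: Σm = 32(1.0078) + 42(1.008665) = 74.613530 amu; Δm = 0.692330 amu; E_B = 644.90 MeV; E_B/A = 8.7149 MeV
⁷⁴Ge has the higher binding energy per nucleon, so it is the more tightly bound nucleus.

⁷⁴Ge; 8.71 MeV/nucleon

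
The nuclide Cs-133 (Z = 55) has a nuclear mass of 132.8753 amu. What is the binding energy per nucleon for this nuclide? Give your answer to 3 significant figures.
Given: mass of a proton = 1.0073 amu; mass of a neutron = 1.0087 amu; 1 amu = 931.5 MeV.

8.44 MeV/nucleon

Z = 55, so N = A − Z = 133 − 55 = 78.
Mass of separated nucleons = 55(1.0073) + 78(1.0087) = 55.4015 + 78.6786 = 134.0801 amu
Mass defect Δm = 134.0801 − 132.8753 = 1.2048 amu
Converting to energy: 1.2048 amu × 931.5 MeV/amu = 1122.27 MeV
Dividing by A = 133 gives 8.438 MeV per nucleon.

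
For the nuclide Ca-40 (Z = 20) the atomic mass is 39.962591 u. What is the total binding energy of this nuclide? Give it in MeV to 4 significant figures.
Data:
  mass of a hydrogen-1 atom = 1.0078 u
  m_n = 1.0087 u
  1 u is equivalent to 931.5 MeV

342.2 MeV

Z = 20, so N = A − Z = 40 − 20 = 20.
Total constituent mass: 20 × 1.0078 + 20 × 1.0087 = 40.3300 u
The mass defect is 40.3300 − 39.962591 = 0.367409 u.
Binding energy = Δm·c² = 0.367409 × 931.5 MeV/u = 342.241 MeV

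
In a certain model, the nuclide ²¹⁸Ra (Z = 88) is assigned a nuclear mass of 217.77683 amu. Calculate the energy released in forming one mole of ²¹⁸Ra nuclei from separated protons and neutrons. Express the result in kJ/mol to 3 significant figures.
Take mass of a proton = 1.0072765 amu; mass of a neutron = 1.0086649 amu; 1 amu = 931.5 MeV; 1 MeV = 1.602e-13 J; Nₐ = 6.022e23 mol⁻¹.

With 88 protons and 130 neutrons (A = 218):
Total constituent mass: 88 × 1.0072765 + 130 × 1.0086649 = 219.7667690 amu
Mass defect Δm = 219.7667690 − 217.77683 = 1.9899390 amu
Binding energy = Δm·c² = 1.9899390 × 931.5 MeV/amu = 1853.63 MeV
Per nucleus in joules: 1853.63 MeV × 1.602e-13 J/MeV = 2.9695e-10 J
Per mole: 2.9695e-10 J × 6.022e23 mol⁻¹ = 1.7882e+14 J/mol

1.79e+11 kJ/mol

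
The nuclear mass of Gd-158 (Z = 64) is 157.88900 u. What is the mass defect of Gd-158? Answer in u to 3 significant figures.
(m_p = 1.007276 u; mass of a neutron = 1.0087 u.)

1.39 u

Total constituent mass: 64 × 1.007276 + 94 × 1.0087 = 159.283464 u
The mass defect is 159.283464 − 157.88900 = 1.394464 u.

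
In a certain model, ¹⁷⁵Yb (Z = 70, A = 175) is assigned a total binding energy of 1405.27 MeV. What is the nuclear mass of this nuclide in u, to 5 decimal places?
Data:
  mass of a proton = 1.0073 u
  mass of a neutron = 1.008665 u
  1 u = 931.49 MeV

174.91220 u

Mass defect = 1405.27 MeV / (931.49 MeV/u) = 1.5086260 u
Constituent mass = 70(1.0073) + 105(1.008665) = 176.420825 u
Nuclear mass = 176.420825 − 1.5086260 = 174.9121990 u ≈ 174.91220 u (to 5 decimal places)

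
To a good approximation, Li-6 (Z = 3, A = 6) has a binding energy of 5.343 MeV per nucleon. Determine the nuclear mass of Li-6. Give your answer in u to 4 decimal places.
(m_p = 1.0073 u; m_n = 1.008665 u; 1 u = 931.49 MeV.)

Total binding energy = 6 × 5.343 = 32.058 MeV
Mass defect = 32.058 MeV / (931.49 MeV/u) = 0.034416 u
Constituent mass = 3(1.0073) + 3(1.008665) = 6.047895 u
Nuclear mass = 6.047895 − 0.034416 = 6.013479 u ≈ 6.0135 u (to 4 decimal places)

6.0135 u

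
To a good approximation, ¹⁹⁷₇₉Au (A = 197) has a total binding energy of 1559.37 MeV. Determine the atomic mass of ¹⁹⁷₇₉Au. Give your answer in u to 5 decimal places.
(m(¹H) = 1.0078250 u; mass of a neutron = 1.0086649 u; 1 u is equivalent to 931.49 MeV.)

Mass defect = 1559.37 MeV / (931.49 MeV/u) = 1.6740598 u
Constituent mass = 79(1.0078250) + 118(1.0086649) = 198.6406332 u
Atomic mass = 198.6406332 − 1.6740598 = 196.9665734 u ≈ 196.96657 u (to 5 decimal places)

196.96657 u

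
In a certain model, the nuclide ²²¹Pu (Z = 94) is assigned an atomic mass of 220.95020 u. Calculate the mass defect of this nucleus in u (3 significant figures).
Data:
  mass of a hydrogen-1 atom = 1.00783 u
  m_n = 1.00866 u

With 94 protons and 127 neutrons (A = 221):
Mass of separated nucleons = 94(1.00783) + 127(1.00866) = 94.73602 + 128.09982 = 222.83584 u
The mass defect is 222.83584 − 220.95020 = 1.88564 u.

1.89 u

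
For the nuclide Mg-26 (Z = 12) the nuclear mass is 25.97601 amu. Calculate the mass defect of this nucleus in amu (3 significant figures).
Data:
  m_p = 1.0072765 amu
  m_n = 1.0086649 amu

0.233 amu

Z = 12, so N = A − Z = 26 − 12 = 14.
Mass of separated nucleons = 12(1.0072765) + 14(1.0086649) = 12.0873180 + 14.1213086 = 26.2086266 amu
Δm = 26.2086266 − 25.97601 = 0.2326166 amu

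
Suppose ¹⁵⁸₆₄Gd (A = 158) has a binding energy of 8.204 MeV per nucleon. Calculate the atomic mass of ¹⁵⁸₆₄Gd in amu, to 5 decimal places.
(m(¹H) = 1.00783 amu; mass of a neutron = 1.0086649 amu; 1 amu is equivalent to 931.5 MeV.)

157.92407 amu

Total binding energy = 158 × 8.204 = 1296.232 MeV
Mass defect = 1296.232 MeV / (931.5 MeV/amu) = 1.3915534 amu
Constituent mass = 64(1.00783) + 94(1.0086649) = 159.3156206 amu
Atomic mass = 159.3156206 − 1.3915534 = 157.9240672 amu ≈ 157.92407 amu (to 5 decimal places)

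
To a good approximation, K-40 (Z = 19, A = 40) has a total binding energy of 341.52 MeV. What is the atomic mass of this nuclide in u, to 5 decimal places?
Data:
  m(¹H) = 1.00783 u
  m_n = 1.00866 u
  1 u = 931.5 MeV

Mass defect = 341.52 MeV / (931.5 MeV/u) = 0.3666345 u
Constituent mass = 19(1.00783) + 21(1.00866) = 40.33063 u
Atomic mass = 40.33063 − 0.3666345 = 39.9639955 u ≈ 39.96400 u (to 5 decimal places)

39.96400 u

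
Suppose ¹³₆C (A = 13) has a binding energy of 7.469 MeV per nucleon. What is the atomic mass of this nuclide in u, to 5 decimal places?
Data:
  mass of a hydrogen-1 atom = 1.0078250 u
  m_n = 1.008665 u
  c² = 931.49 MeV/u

13.00337 u

Total binding energy = 13 × 7.469 = 97.097 MeV
Mass defect = 97.097 MeV / (931.49 MeV/u) = 0.1042384 u
Constituent mass = 6(1.0078250) + 7(1.008665) = 13.1076050 u
Atomic mass = 13.1076050 − 0.1042384 = 13.0033666 u ≈ 13.00337 u (to 5 decimal places)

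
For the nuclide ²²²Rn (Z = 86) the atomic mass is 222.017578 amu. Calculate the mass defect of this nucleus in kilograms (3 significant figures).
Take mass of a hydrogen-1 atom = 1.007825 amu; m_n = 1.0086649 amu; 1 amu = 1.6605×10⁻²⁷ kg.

Z = 86, so N = A − Z = 222 − 86 = 136.
Total constituent mass: 86 × 1.007825 + 136 × 1.0086649 = 223.8513764 amu
Δm = 223.8513764 − 222.017578 = 1.8337984 amu
In SI units: 1.8337984 amu × 1.6605×10⁻²⁷ kg/amu = 3.0450e-27 kg

3.05e-27 kg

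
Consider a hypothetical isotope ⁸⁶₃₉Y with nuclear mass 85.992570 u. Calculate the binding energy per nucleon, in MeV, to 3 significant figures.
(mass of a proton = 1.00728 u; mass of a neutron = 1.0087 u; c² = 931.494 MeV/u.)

Total constituent mass: 39 × 1.00728 + 47 × 1.0087 = 86.69282 u
The mass defect is 86.69282 − 85.992570 = 0.700250 u.
Converting to energy: 0.700250 u × 931.494 MeV/u = 652.279 MeV
BE/A = 652.279 MeV / 86 = 7.5846 MeV/nucleon

7.58 MeV/nucleon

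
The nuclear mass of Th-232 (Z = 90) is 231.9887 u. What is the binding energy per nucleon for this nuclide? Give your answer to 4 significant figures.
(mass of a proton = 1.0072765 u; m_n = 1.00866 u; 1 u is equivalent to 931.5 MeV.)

The nucleus contains 90 protons and 232 − 90 = 142 neutrons.
Σm = 90·m_p + 142·m_n = 90.6548850 + 143.22972 = 233.8846050 u
Δm = 233.8846050 − 231.9887 = 1.8959050 u
Binding energy = Δm·c² = 1.8959050 × 931.5 MeV/u = 1766.04 MeV
Dividing by A = 232 gives 7.612 MeV per nucleon.

7.612 MeV/nucleon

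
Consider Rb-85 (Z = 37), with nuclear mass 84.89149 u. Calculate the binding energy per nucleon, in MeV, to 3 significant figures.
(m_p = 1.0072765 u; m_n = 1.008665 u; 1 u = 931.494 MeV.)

The nucleus contains 37 protons and 85 − 37 = 48 neutrons.
Total constituent mass: 37 × 1.0072765 + 48 × 1.008665 = 85.6851505 u
Δm = 85.6851505 − 84.89149 = 0.7936605 u
Converting to energy: 0.7936605 u × 931.494 MeV/u = 739.290 MeV
Dividing by A = 85 gives 8.698 MeV per nucleon.

8.70 MeV/nucleon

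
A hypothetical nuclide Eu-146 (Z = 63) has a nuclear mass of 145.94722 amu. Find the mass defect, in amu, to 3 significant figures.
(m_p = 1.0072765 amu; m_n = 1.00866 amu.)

1.23 amu

Mass of separated nucleons = 63(1.0072765) + 83(1.00866) = 63.4584195 + 83.71878 = 147.1771995 amu
Mass defect Δm = 147.1771995 − 145.94722 = 1.2299795 amu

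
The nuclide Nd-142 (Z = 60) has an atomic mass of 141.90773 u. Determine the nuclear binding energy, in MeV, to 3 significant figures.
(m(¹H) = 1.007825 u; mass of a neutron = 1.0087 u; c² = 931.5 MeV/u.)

Z = 60, so N = A − Z = 142 − 60 = 82.
Total constituent mass: 60 × 1.007825 + 82 × 1.0087 = 143.182900 u
Mass defect Δm = 143.182900 − 141.90773 = 1.275170 u
Binding energy = Δm·c² = 1.275170 × 931.5 MeV/u = 1187.82 MeV

1190 MeV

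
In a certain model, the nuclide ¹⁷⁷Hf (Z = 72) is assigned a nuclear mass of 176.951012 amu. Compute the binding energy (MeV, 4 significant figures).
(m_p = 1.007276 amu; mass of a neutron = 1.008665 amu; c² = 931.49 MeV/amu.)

Σm = 72·m_p + 105·m_n = 72.523872 + 105.909825 = 178.433697 amu
The mass defect is 178.433697 − 176.951012 = 1.482685 amu.
Converting to energy: 1.482685 amu × 931.49 MeV/amu = 1381.11 MeV

1381 MeV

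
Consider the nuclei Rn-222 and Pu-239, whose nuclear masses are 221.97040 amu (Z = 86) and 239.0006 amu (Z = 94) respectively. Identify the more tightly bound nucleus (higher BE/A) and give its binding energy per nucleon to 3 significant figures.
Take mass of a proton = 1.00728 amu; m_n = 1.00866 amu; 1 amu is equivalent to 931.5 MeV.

Rn-222; 7.69 MeV/nucleon

Rn-222: Σm = 86(1.00728) + 136(1.00866) = 223.80384 amu; Δm = 1.83344 amu; E_B = 1707.8 MeV; E_B/A = 7.693 MeV
Pu-239: Σm = 94(1.00728) + 145(1.00866) = 240.94002 amu; Δm = 1.93942 amu; E_B = 1806.6 MeV; E_B/A = 7.559 MeV
Rn-222 has the higher binding energy per nucleon, so it is the more tightly bound nucleus.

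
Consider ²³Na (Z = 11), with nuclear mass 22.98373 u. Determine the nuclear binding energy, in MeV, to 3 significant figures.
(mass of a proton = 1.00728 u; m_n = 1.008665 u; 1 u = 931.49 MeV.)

Mass of separated nucleons = 11(1.00728) + 12(1.008665) = 11.08008 + 12.103980 = 23.184060 u
Mass defect Δm = 23.184060 − 22.98373 = 0.200330 u
Converting to energy: 0.200330 u × 931.49 MeV/u = 186.605 MeV

187 MeV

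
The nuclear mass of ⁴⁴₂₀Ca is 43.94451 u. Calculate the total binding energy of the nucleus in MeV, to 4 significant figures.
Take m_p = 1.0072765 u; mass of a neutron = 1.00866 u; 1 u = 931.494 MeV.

Z = 20, so N = A − Z = 44 − 20 = 24.
Σm = 20·m_p + 24·m_n = 20.1455300 + 24.20784 = 44.3533700 u
Mass defect Δm = 44.3533700 − 43.94451 = 0.4088600 u
Binding energy = Δm·c² = 0.4088600 × 931.494 MeV/u = 380.851 MeV

380.9 MeV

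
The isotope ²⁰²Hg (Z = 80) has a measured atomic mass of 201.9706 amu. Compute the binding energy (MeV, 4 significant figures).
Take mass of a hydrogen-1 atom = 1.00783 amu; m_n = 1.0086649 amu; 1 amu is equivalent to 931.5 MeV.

Mass of separated nucleons = 80(1.00783) + 122(1.0086649) = 80.62640 + 123.0571178 = 203.6835178 amu
The mass defect is 203.6835178 − 201.9706 = 1.7129178 amu.
Converting to energy: 1.7129178 amu × 931.5 MeV/amu = 1595.58 MeV

1596 MeV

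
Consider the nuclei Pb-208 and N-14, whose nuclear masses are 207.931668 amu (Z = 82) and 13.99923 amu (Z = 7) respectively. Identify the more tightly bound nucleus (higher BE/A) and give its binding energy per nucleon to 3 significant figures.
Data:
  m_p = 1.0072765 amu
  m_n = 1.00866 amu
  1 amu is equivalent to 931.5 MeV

Pb-208: Σm = 82(1.0072765) + 126(1.00866) = 209.6878330 amu; Δm = 1.7561650 amu; E_B = 1635.8677 MeV; E_B/A = 7.8647 MeV
N-14: Σm = 7(1.0072765) + 7(1.00866) = 14.1115555 amu; Δm = 0.1123255 amu; E_B = 104.63 MeV; E_B/A = 7.474 MeV
Pb-208 has the higher binding energy per nucleon, so it is the more tightly bound nucleus.

Pb-208; 7.86 MeV/nucleon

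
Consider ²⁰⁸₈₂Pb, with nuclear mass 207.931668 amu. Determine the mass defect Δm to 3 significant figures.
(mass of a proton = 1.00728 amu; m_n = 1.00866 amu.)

1.76 amu

With 82 protons and 126 neutrons (A = 208):
Mass of separated nucleons = 82(1.00728) + 126(1.00866) = 82.59696 + 127.09116 = 209.68812 amu
The mass defect is 209.68812 − 207.931668 = 1.756452 amu.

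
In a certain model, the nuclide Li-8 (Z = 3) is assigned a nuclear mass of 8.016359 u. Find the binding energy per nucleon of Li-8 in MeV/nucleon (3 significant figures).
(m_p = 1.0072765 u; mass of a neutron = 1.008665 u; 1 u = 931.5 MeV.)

The nucleus contains 3 protons and 8 − 3 = 5 neutrons.
Total constituent mass: 3 × 1.0072765 + 5 × 1.008665 = 8.0651545 u
The mass defect is 8.0651545 − 8.016359 = 0.0487955 u.
Binding energy = Δm·c² = 0.0487955 × 931.5 MeV/u = 45.4530 MeV
Dividing by A = 8 gives 5.682 MeV per nucleon.

5.68 MeV/nucleon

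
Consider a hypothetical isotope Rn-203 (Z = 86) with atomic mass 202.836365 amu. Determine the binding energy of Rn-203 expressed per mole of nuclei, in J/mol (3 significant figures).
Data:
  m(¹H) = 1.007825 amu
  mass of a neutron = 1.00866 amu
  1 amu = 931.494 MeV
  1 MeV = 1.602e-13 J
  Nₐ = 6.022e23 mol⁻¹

1.66e+14 J/mol

Z = 86, so N = A − Z = 203 − 86 = 117.
Σm = 86·m(¹H) + 117·m_n = 86.672950 + 118.01322 = 204.686170 amu
The mass defect is 204.686170 − 202.836365 = 1.849805 amu.
Binding energy = Δm·c² = 1.849805 × 931.494 MeV/amu = 1723.08 MeV
Per nucleus in joules: 1723.08 MeV × 1.602e-13 J/MeV = 2.7604e-10 J
Per mole: 2.7604e-10 J × 6.022e23 mol⁻¹ = 1.6623e+14 J/mol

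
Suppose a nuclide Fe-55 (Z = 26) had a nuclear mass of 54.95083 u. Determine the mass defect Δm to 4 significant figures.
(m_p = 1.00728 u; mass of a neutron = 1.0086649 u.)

With 26 protons and 29 neutrons (A = 55):
Mass of separated nucleons = 26(1.00728) + 29(1.0086649) = 26.18928 + 29.2512821 = 55.4405621 u
The mass defect is 55.4405621 − 54.95083 = 0.4897321 u.

0.4897 u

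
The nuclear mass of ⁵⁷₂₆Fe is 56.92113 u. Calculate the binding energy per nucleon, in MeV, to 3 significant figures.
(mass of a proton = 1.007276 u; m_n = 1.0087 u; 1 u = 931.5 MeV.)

8.79 MeV/nucleon

Z = 26, so N = A − Z = 57 − 26 = 31.
Mass of separated nucleons = 26(1.007276) + 31(1.0087) = 26.189176 + 31.2697 = 57.458876 u
Mass defect Δm = 57.458876 − 56.92113 = 0.537746 u
E_B = 0.537746 × 931.5 = 500.910 MeV
BE/A = 500.910 MeV / 57 = 8.788 MeV/nucleon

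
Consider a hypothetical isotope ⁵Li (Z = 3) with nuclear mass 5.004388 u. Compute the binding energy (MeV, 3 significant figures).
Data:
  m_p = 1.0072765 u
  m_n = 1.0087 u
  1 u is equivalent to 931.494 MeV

The nucleus contains 3 protons and 5 − 3 = 2 neutrons.
Total constituent mass: 3 × 1.0072765 + 2 × 1.0087 = 5.0392295 u
Δm = 5.0392295 − 5.004388 = 0.0348415 u
E_B = 0.0348415 × 931.494 = 32.4546 MeV

32.5 MeV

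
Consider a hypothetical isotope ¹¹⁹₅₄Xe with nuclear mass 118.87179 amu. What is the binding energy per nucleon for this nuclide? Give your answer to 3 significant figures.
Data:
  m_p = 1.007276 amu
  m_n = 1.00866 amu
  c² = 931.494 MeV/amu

8.49 MeV/nucleon

Total constituent mass: 54 × 1.007276 + 65 × 1.00866 = 119.955804 amu
Mass defect Δm = 119.955804 − 118.87179 = 1.084014 amu
Converting to energy: 1.084014 amu × 931.494 MeV/amu = 1009.75 MeV
BE/A = 1009.75 MeV / 119 = 8.485 MeV/nucleon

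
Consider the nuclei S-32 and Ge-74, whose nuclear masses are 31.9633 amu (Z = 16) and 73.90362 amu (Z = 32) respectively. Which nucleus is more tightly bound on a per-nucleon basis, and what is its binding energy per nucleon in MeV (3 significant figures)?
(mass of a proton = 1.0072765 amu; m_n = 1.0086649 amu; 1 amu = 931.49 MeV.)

Ge-74; 8.73 MeV/nucleon

S-32: Σm = 16(1.0072765) + 16(1.0086649) = 32.2550624 amu; Δm = 0.2917624 amu; E_B = 271.77 MeV; E_B/A = 8.493 MeV
Ge-74: Σm = 32(1.0072765) + 42(1.0086649) = 74.5967738 amu; Δm = 0.6931538 amu; E_B = 645.67 MeV; E_B/A = 8.725 MeV
Ge-74 has the higher binding energy per nucleon, so it is the more tightly bound nucleus.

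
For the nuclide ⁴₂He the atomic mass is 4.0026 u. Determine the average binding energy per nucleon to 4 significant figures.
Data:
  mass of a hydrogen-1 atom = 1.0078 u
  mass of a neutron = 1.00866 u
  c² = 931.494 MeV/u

7.061 MeV/nucleon

Mass of separated nucleons = 2(1.0078) + 2(1.00866) = 2.0156 + 2.01732 = 4.03292 u
Mass defect Δm = 4.03292 − 4.0026 = 0.03032 u
Binding energy = Δm·c² = 0.03032 × 931.494 MeV/u = 28.2429 MeV
Per nucleon: 28.2429 / 4 = 7.061 MeV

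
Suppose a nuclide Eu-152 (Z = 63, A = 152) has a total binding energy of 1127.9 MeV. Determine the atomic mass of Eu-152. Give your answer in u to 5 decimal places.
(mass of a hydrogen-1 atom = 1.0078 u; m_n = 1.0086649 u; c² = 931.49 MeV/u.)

152.05172 u

Mass defect = 1127.9 MeV / (931.49 MeV/u) = 1.2108557 u
Constituent mass = 63(1.0078) + 89(1.0086649) = 153.2625761 u
Atomic mass = 153.2625761 − 1.2108557 = 152.0517204 u ≈ 152.05172 u (to 5 decimal places)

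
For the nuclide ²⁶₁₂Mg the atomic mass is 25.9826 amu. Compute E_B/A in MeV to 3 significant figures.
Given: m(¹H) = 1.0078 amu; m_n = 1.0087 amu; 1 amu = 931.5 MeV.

8.34 MeV/nucleon

The nucleus contains 12 protons and 26 − 12 = 14 neutrons.
Σm = 12·m(¹H) + 14·m_n = 12.0936 + 14.1218 = 26.2154 amu
Mass defect Δm = 26.2154 − 25.9826 = 0.2328 amu
E_B = 0.2328 × 931.5 = 216.853 MeV
Per nucleon: 216.853 / 26 = 8.341 MeV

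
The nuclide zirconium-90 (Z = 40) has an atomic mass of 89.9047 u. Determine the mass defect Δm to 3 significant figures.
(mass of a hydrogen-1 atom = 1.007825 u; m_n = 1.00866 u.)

0.841 u

Z = 40, so N = A − Z = 90 − 40 = 50.
Total constituent mass: 40 × 1.007825 + 50 × 1.00866 = 90.746000 u
Mass defect Δm = 90.746000 − 89.9047 = 0.841300 u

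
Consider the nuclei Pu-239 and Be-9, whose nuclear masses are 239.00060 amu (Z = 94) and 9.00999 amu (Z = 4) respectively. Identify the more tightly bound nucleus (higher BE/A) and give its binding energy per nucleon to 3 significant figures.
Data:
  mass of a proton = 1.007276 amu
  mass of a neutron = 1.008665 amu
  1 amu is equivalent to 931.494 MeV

Pu-239: Σm = 94(1.007276) + 145(1.008665) = 240.940369 amu; Δm = 1.939769 amu; E_B = 1806.9 MeV; E_B/A = 7.560 MeV
Be-9: Σm = 4(1.007276) + 5(1.008665) = 9.072429 amu; Δm = 0.062439 amu; E_B = 58.162 MeV; E_B/A = 6.462 MeV
Pu-239 has the higher binding energy per nucleon, so it is the more tightly bound nucleus.

Pu-239; 7.56 MeV/nucleon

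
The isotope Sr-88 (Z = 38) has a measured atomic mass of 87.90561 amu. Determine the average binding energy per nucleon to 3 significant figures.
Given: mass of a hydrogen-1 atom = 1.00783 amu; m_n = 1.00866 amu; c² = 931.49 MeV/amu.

8.73 MeV/nucleon

Total constituent mass: 38 × 1.00783 + 50 × 1.00866 = 88.73054 amu
Δm = 88.73054 − 87.90561 = 0.82493 amu
Converting to energy: 0.82493 amu × 931.49 MeV/amu = 768.414 MeV
Dividing by A = 88 gives 8.732 MeV per nucleon.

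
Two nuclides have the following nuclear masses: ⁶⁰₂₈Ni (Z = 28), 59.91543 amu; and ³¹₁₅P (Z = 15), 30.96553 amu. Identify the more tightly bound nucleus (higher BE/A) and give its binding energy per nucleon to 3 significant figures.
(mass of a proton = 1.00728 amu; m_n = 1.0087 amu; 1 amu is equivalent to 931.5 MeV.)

⁶⁰₂₈Ni; 8.80 MeV/nucleon

⁶⁰₂₈Ni: Σm = 28(1.00728) + 32(1.0087) = 60.48224 amu; Δm = 0.56681 amu; E_B = 527.98 MeV; E_B/A = 8.800 MeV
³¹₁₅P: Σm = 15(1.00728) + 16(1.0087) = 31.24840 amu; Δm = 0.28287 amu; E_B = 263.49 MeV; E_B/A = 8.500 MeV
⁶⁰₂₈Ni has the higher binding energy per nucleon, so it is the more tightly bound nucleus.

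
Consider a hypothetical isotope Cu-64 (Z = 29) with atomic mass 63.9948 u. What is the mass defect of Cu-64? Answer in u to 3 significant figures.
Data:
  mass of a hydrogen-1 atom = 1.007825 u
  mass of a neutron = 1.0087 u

With 29 protons and 35 neutrons (A = 64):
Total constituent mass: 29 × 1.007825 + 35 × 1.0087 = 64.531425 u
Δm = 64.531425 − 63.9948 = 0.536625 u

0.537 u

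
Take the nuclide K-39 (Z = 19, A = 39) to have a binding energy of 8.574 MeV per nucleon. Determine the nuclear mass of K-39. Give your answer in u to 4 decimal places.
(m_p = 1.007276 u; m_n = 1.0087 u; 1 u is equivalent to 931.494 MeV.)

38.9533 u

Total binding energy = 39 × 8.574 = 334.386 MeV
Mass defect = 334.386 MeV / (931.494 MeV/u) = 0.358978 u
Constituent mass = 19(1.007276) + 20(1.0087) = 39.312244 u
Nuclear mass = 39.312244 − 0.358978 = 38.953266 u ≈ 38.9533 u (to 4 decimal places)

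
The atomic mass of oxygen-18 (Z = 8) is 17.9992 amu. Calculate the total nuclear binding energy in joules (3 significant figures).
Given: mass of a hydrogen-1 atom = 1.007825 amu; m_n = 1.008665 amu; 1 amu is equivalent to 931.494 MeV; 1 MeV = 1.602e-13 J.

2.24e-11 J

Total constituent mass: 8 × 1.007825 + 10 × 1.008665 = 18.149250 amu
The mass defect is 18.149250 − 17.9992 = 0.150050 amu.
Converting to energy: 0.150050 amu × 931.494 MeV/amu = 139.771 MeV
In joules: 139.771 MeV × 1.602e-13 J/MeV = 2.2391e-11 J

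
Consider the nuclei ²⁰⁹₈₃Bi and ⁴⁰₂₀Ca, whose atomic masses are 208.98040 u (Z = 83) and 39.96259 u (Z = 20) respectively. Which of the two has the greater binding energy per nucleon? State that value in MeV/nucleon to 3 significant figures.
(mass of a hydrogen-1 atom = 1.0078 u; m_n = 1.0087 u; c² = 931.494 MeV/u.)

²⁰⁹₈₃Bi: Σm = 83(1.0078) + 126(1.0087) = 210.7436 u; Δm = 1.76320 u; E_B = 1642.4 MeV; E_B/A = 7.858 MeV
⁴⁰₂₀Ca: Σm = 20(1.0078) + 20(1.0087) = 40.3300 u; Δm = 0.36741 u; E_B = 342.24 MeV; E_B/A = 8.556 MeV
⁴⁰₂₀Ca has the higher binding energy per nucleon, so it is the more tightly bound nucleus.

⁴⁰₂₀Ca; 8.56 MeV/nucleon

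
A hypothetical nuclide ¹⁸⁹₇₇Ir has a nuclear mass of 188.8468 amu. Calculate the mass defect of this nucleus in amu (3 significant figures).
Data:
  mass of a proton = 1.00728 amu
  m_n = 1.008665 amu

Σm = 77·m_p + 112·m_n = 77.56056 + 112.970480 = 190.531040 amu
Δm = 190.531040 − 188.8468 = 1.684240 amu

1.68 amu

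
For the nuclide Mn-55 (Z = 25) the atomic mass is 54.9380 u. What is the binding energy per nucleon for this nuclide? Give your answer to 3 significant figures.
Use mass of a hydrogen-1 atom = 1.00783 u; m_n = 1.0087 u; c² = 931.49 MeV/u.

8.79 MeV/nucleon

With 25 protons and 30 neutrons (A = 55):
Total constituent mass: 25 × 1.00783 + 30 × 1.0087 = 55.45675 u
Mass defect Δm = 55.45675 − 54.9380 = 0.51875 u
E_B = 0.51875 × 931.49 = 483.210 MeV
Per nucleon: 483.210 / 55 = 8.786 MeV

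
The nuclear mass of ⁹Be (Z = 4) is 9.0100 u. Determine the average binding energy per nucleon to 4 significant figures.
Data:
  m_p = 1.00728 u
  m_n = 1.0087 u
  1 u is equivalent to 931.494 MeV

The nucleus contains 4 protons and 9 − 4 = 5 neutrons.
Σm = 4·m_p + 5·m_n = 4.02912 + 5.0435 = 9.07262 u
Mass defect Δm = 9.07262 − 9.0100 = 0.06262 u
Binding energy = Δm·c² = 0.06262 × 931.494 MeV/u = 58.3302 MeV
Per nucleon: 58.3302 / 9 = 6.481 MeV

6.481 MeV/nucleon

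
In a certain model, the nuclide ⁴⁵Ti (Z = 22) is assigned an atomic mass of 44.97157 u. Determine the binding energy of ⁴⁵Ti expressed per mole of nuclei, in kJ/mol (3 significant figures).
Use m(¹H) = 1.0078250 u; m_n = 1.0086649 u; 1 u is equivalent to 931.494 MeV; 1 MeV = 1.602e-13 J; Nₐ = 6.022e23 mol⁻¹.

Z = 22, so N = A − Z = 45 − 22 = 23.
Total constituent mass: 22 × 1.0078250 + 23 × 1.0086649 = 45.3714427 u
The mass defect is 45.3714427 − 44.97157 = 0.3998727 u.
Converting to energy: 0.3998727 u × 931.494 MeV/u = 372.479 MeV
Per nucleus in joules: 372.479 MeV × 1.602e-13 J/MeV = 5.9671e-11 J
Per mole: 5.9671e-11 J × 6.022e23 mol⁻¹ = 3.5934e+13 J/mol

3.59e+10 kJ/mol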